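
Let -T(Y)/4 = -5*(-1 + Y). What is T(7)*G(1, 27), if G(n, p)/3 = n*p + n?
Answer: 10080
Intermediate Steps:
G(n, p) = 3*n + 3*n*p (G(n, p) = 3*(n*p + n) = 3*(n + n*p) = 3*n + 3*n*p)
T(Y) = -20 + 20*Y (T(Y) = -(-20)*(-1 + Y) = -4*(5 - 5*Y) = -20 + 20*Y)
T(7)*G(1, 27) = (-20 + 20*7)*(3*1*(1 + 27)) = (-20 + 140)*(3*1*28) = 120*84 = 10080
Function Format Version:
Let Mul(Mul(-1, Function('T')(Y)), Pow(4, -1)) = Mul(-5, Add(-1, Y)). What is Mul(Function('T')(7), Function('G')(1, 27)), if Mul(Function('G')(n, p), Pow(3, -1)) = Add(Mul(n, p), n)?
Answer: 10080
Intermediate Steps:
Function('G')(n, p) = Add(Mul(3, n), Mul(3, n, p)) (Function('G')(n, p) = Mul(3, Add(Mul(n, p), n)) = Mul(3, Add(n, Mul(n, p))) = Add(Mul(3, n), Mul(3, n, p)))
Function('T')(Y) = Add(-20, Mul(20, Y)) (Function('T')(Y) = Mul(-4, Mul(-5, Add(-1, Y))) = Mul(-4, Add(5, Mul(-5, Y))) = Add(-20, Mul(20, Y)))
Mul(Function('T')(7), Function('G')(1, 27)) = Mul(Add(-20, Mul(20, 7)), Mul(3, 1, Add(1, 27))) = Mul(Add(-20, 140), Mul(3, 1, 28)) = Mul(120, 84) = 10080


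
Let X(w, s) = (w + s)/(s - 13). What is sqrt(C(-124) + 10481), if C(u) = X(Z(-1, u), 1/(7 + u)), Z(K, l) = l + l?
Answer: sqrt(24323232678)/1522 ≈ 102.47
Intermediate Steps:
Z(K, l) = 2*l
X(w, s) = (s + w)/(-13 + s)
C(u) = (1/(7 + u) + 2*u)/(-13 + 1/(7 + u))
sqrt(C(-124) + 10481) = sqrt((-1 - 2*(-124)*(7 - 124))/(90 + 13*(-124)) + 10481) = sqrt((-1 - 2*(-124)*(-117))/(90 - 1612) + 10481) = sqrt((-1 - 29016)/(-1522) + 10481) = sqrt(-1/1522*(-29017) + 10481) = sqrt(29017/1522 + 10481) = sqrt(15981099/1522) = sqrt(24323232678)/1522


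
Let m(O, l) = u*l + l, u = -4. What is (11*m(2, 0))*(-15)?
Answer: 0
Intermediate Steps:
m(O, l) = -3*l (m(O, l) = -4*l + l = -3*l)
(11*m(2, 0))*(-15) = (11*(-3*0))*(-15) = (11*0)*(-15) = 0*(-15) = 0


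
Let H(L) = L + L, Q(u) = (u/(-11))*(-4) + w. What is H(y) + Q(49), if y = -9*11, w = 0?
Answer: -1982/11 ≈ -180.18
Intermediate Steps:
Q(u) = 4*u/11 (Q(u) = (u/(-11))*(-4) + 0 = (u*(-1/11))*(-4) + 0 = -u/11*(-4) + 0 = 4*u/11 + 0 = 4*u/11)
y = -99
H(L) = 2*L
H(y) + Q(49) = 2*(-99) + (4/11)*49 = -198 + 196/11 = -1982/11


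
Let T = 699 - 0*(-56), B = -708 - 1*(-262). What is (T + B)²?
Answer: 64009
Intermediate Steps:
B = -446 (B = -708 + 262 = -446)
T = 699 (T = 699 - 1*0 = 699 + 0 = 699)
(T + B)² = (699 - 446)² = 253² = 64009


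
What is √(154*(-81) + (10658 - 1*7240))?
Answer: 4*I*√566 ≈ 95.163*I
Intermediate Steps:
√(154*(-81) + (10658 - 1*7240)) = √(-12474 + (10658 - 7240)) = √(-12474 + 3418) = √(-9056) = 4*I*√566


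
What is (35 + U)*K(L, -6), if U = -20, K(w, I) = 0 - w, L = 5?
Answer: -75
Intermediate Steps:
K(w, I) = -w
(35 + U)*K(L, -6) = (35 - 20)*(-1*5) = 15*(-5) = -75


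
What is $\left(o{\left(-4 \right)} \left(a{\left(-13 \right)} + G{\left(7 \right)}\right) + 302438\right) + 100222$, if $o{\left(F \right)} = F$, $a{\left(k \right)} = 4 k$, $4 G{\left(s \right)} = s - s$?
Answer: $402868$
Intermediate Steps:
$G{\left(s \right)} = 0$ ($G{\left(s \right)} = \frac{s - s}{4} = \frac{1}{4} \cdot 0 = 0$)
$\left(o{\left(-4 \right)} \left(a{\left(-13 \right)} + G{\left(7 \right)}\right) + 302438\right) + 100222 = \left(- 4 \left(4 \left(-13\right) + 0\right) + 302438\right) + 100222 = \left(- 4 \left(-52 + 0\right) + 302438\right) + 100222 = \left(\left(-4\right) \left(-52\right) + 302438\right) + 100222 = \left(208 + 302438\right) + 100222 = 302646 + 100222 = 402868$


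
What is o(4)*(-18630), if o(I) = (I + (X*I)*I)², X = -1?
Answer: -2682720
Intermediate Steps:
o(I) = (I - I²)² (o(I) = (I + (-I)*I)² = (I - I²)²)
o(4)*(-18630) = (4²*(1 - 1*4)²)*(-18630) = (16*(1 - 4)²)*(-18630) = (16*(-3)²)*(-18630) = (16*9)*(-18630) = 144*(-18630) = -2682720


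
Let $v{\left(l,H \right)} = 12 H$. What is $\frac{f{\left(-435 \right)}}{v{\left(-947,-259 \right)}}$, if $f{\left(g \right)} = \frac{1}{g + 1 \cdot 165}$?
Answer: $\frac{1}{839160} \approx 1.1917 \cdot 10^{-6}$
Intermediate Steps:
$f{\left(g \right)} = \frac{1}{165 + g}$ ($f{\left(g \right)} = \frac{1}{g + 165} = \frac{1}{165 + g}$)
$\frac{f{\left(-435 \right)}}{v{\left(-947,-259 \right)}} = \frac{1}{\left(165 - 435\right) 12 \left(-259\right)} = \frac{1}{\left(-270\right) \left(-3108\right)} = \left(- \frac{1}{270}\right) \left(- \frac{1}{3108}\right) = \frac{1}{839160}$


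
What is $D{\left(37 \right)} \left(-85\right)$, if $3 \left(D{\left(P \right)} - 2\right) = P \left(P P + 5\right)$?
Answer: $-1440580$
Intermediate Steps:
$D{\left(P \right)} = 2 + \frac{P \left(5 + P^{2}\right)}{3}$ ($D{\left(P \right)} = 2 + \frac{P \left(P P + 5\right)}{3} = 2 + \frac{P \left(P^{2} + 5\right)}{3} = 2 + \frac{P \left(5 + P^{2}\right)}{3}$)
$D{\left(37 \right)} \left(-85\right) = \left(2 + \frac{37^{3}}{3} + \frac{5}{3} \cdot 37\right) \left(-85\right) = \left(2 + \frac{1}{3} \cdot 50653 + \frac{185}{3}\right) \left(-85\right) = \left(2 + \frac{50653}{3} + \frac{185}{3}\right) \left(-85\right) = 16948 \left(-85\right) = -1440580$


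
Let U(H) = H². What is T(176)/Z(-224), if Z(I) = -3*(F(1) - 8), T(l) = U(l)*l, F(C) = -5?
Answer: 5451776/39 ≈ 1.3979e+5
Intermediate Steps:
T(l) = l³ (T(l) = l²*l = l³)
Z(I) = 39 (Z(I) = -3*(-5 - 8) = -3*(-13) = 39)
T(176)/Z(-224) = 176³/39 = 5451776*(1/39) = 5451776/39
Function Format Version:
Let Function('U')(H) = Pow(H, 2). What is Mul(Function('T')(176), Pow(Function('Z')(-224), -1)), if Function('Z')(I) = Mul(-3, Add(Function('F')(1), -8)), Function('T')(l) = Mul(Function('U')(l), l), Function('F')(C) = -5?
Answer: Rational(5451776, 39) ≈ 1.3979e+5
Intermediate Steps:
Function('T')(l) = Pow(l, 3) (Function('T')(l) = Mul(Pow(l, 2), l) = Pow(l, 3))
Function('Z')(I) = 39 (Function('Z')(I) = Mul(-3, Add(-5, -8)) = Mul(-3, -13) = 39)
Mul(Function('T')(176), Pow(Function('Z')(-224), -1)) = Mul(Pow(176, 3), Pow(39, -1)) = Mul(5451776, Rational(1, 39)) = Rational(5451776, 39)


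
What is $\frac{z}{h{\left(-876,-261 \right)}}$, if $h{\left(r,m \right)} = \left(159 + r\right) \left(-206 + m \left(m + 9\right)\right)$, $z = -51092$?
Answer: $\frac{25546}{23505411} \approx 0.0010868$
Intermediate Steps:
$h{\left(r,m \right)} = \left(-206 + m \left(9 + m\right)\right) \left(159 + r\right)$ ($h{\left(r,m \right)} = \left(159 + r\right) \left(-206 + m \left(9 + m\right)\right) = \left(-206 + m \left(9 + m\right)\right) \left(159 + r\right)$)
$\frac{z}{h{\left(-876,-261 \right)}} = - \frac{51092}{-32754 - -180456 + 159 \left(-261\right)^{2} + 1431 \left(-261\right) - 876 \left(-261\right)^{2} + 9 \left(-261\right) \left(-876\right)} = - \frac{51092}{-32754 + 180456 + 159 \cdot 68121 - 373491 - 59673996 + 2057724} = - \frac{51092}{-32754 + 180456 + 10831239 - 373491 - 59673996 + 2057724} = - \frac{51092}{-47010822} = \left(-51092\right) \left(- \frac{1}{47010822}\right) = \frac{25546}{23505411}$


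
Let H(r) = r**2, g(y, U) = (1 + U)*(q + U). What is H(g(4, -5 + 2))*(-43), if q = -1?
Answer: -2752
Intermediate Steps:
g(y, U) = (1 + U)*(-1 + U)
H(g(4, -5 + 2))*(-43) = (-1 + (-5 + 2)**2)**2*(-43) = (-1 + (-3)**2)**2*(-43) = (-1 + 9)**2*(-43) = 8**2*(-43) = 64*(-43) = -2752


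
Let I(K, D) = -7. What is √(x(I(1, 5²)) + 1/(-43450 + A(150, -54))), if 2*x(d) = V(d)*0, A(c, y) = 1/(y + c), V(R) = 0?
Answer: 4*I*√25027194/4171199 ≈ 0.0047974*I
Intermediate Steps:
A(c, y) = 1/(c + y)
x(d) = 0 (x(d) = (0*0)/2 = (½)*0 = 0)
√(x(I(1, 5²)) + 1/(-43450 + A(150, -54))) = √(0 + 1/(-43450 + 1/(150 - 54))) = √(0 + 1/(-43450 + 1/96)) = √(0 + 1/(-4171199/96)) = √(0 - 96/4171199) = √(-96/4171199) = 4*I*√25027194/4171199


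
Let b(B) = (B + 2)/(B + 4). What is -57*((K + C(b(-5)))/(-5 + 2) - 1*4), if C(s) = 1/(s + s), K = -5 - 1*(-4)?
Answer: 1273/6 ≈ 212.17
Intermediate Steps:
K = -1 (K = -5 + 4 = -1)
b(B) = (2 + B)/(4 + B)
C(s) = 1/(2*s)
-57*((K + C(b(-5)))/(-5 + 2) - 1*4) = -57*((-1 + 1/(2*(((2 - 5)/(4 - 5)))))/(-5 + 2) - 1*4) = -57*((-1 + 1/(2*((-3/(-1)))))/(-3) - 4) = -57*((-1 + 1/(2*((-1*(-3)))))*(-⅓) - 4) = -57*((-1 + (½)/3)*(-⅓) - 4) = -57*((-1 + (½)*(⅓))*(-⅓) - 4) = -57*((-1 + ⅙)*(-⅓) - 4) = -57*(-⅚*(-⅓) - 4) = -57*(5/18 - 4) = -57*(-67/18) = 1273/6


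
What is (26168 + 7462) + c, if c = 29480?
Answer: 63110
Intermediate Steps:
(26168 + 7462) + c = (26168 + 7462) + 29480 = 33630 + 29480 = 63110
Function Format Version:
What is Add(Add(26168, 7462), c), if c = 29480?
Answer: 63110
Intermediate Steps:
Add(Add(26168, 7462), c) = Add(Add(26168, 7462), 29480) = Add(33630, 29480) = 63110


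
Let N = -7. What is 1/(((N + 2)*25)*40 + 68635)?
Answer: 1/63635 ≈ 1.5715e-5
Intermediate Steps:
1/(((N + 2)*25)*40 + 68635) = 1/(((-7 + 2)*25)*40 + 68635) = 1/(-5*25*40 + 68635) = 1/(-125*40 + 68635) = 1/(-5000 + 68635) = 1/63635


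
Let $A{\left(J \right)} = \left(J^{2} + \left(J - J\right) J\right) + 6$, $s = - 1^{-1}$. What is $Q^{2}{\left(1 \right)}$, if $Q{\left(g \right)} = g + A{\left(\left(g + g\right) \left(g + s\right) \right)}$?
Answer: $49$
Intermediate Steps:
$s = -1$ ($s = \left(-1\right) 1 = -1$)
$A{\left(J \right)} = 6 + J^{2}$ ($A{\left(J \right)} = \left(J^{2} + 0 J\right) + 6 = \left(J^{2} + 0\right) + 6 = J^{2} + 6 = 6 + J^{2}$)
$Q{\left(g \right)} = 6 + g + 4 g^{2} \left(-1 + g\right)^{2}$ ($Q{\left(g \right)} = g + \left(6 + \left(\left(g + g\right) \left(g - 1\right)\right)^{2}\right) = g + \left(6 + \left(2 g \left(-1 + g\right)\right)^{2}\right) = g + \left(6 + 4 g^{2} \left(-1 + g\right)^{2}\right) = 6 + g + 4 g^{2} \left(-1 + g\right)^{2}$)
$Q^{2}{\left(1 \right)} = \left(6 + 1 + 4 \cdot 1^{2} \left(-1 + 1\right)^{2}\right)^{2} = \left(6 + 1 + 4 \cdot 1 \cdot 0^{2}\right)^{2} = \left(6 + 1 + 4 \cdot 1 \cdot 0\right)^{2} = \left(6 + 1 + 0\right)^{2} = 7^{2} = 49$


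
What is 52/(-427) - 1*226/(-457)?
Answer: 72738/195139 ≈ 0.37275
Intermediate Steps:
52/(-427) - 1*226/(-457) = 52*(-1/427) - 226*(-1/457) = -52/427 + 226/457 = 72738/195139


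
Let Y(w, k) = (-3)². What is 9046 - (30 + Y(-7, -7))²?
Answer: 7525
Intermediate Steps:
Y(w, k) = 9
9046 - (30 + Y(-7, -7))² = 9046 - (30 + 9)² = 9046 - 1*39² = 9046 - 1*1521 = 9046 - 1521 = 7525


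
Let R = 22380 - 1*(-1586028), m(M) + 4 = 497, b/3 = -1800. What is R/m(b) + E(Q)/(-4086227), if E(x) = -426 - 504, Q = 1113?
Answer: 6572320655106/2014509911 ≈ 3262.5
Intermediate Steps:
b = -5400 (b = 3*(-1800) = -5400)
m(M) = 493 (m(M) = -4 + 497 = 493)
E(x) = -930
R = 1608408 (R = 22380 + 1586028 = 1608408)
R/m(b) + E(Q)/(-4086227) = 1608408/493 - 930/(-4086227) = 1608408*(1/493) - 930*(-1/4086227) = 1608408/493 + 930/4086227 = 6572320655106/2014509911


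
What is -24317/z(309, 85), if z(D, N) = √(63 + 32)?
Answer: -24317*√95/95 ≈ -2494.9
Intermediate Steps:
z(D, N) = √95
-24317/z(309, 85) = -24317*√95/95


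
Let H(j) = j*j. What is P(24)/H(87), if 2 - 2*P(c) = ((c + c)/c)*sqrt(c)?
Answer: 1/7569 - 2*sqrt(6)/7569 ≈ -0.00051512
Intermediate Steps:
P(c) = 1 - sqrt(c) (P(c) = 1 - (c + c)/c*sqrt(c)/2 = 1 - (2*c)/c*sqrt(c)/2 = 1 - sqrt(c))
H(j) = j**2
P(24)/H(87) = (1 - sqrt(24))/(87**2) = (1 - 2*sqrt(6))/7569 = (1 - 2*sqrt(6))*(1/7569) = 1/7569 - 2*sqrt(6)/7569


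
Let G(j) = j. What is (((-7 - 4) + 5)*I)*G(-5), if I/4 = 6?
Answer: 720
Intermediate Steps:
I = 24 (I = 4*6 = 24)
(((-7 - 4) + 5)*I)*G(-5) = (((-7 - 4) + 5)*24)*(-5) = ((-11 + 5)*24)*(-5) = -6*24*(-5) = -144*(-5) = 720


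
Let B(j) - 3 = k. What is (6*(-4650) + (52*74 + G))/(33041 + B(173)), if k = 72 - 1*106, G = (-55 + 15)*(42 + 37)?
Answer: -13606/16505 ≈ -0.82436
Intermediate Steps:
G = -3160 (G = -40*79 = -3160)
k = -34 (k = 72 - 106 = -34)
B(j) = -31 (B(j) = 3 - 34 = -31)
(6*(-4650) + (52*74 + G))/(33041 + B(173)) = (6*(-4650) + (52*74 - 3160))/(33041 - 31) = (-27900 + (3848 - 3160))/33010 = (-27900 + 688)*(1/33010) = -27212*1/33010 = -13606/16505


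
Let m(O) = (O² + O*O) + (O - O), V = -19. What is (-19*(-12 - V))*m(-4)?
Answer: -4256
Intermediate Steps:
m(O) = 2*O² (m(O) = (O² + O²) + 0 = 2*O² + 0 = 2*O²)
(-19*(-12 - V))*m(-4) = (-19*(-12 - 1*(-19)))*(2*(-4)²) = (-19*(-12 + 19))*(2*16) = -19*7*32 = -133*32 = -4256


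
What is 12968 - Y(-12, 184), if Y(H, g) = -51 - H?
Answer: 13007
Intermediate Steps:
12968 - Y(-12, 184) = 12968 - (-51 - 1*(-12)) = 12968 - (-51 + 12) = 12968 - 1*(-39) = 12968 + 39 = 13007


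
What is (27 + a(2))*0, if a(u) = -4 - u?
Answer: 0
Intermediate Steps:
(27 + a(2))*0 = (27 + (-4 - 1*2))*0 = (27 + (-4 - 2))*0 = (27 - 6)*0 = 21*0 = 0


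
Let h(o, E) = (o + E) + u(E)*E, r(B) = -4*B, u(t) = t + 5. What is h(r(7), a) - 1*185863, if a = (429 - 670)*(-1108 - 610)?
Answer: 171429763781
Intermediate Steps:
u(t) = 5 + t
a = 414038 (a = -241*(-1718) = 414038)
h(o, E) = E + o + E*(5 + E) (h(o, E) = (o + E) + (5 + E)*E = (E + o) + E*(5 + E) = E + o + E*(5 + E))
h(r(7), a) - 1*185863 = (414038 - 4*7 + 414038*(5 + 414038)) - 1*185863 = (414038 - 28 + 414038*414043) - 185863 = (414038 - 28 + 171429535634) - 185863 = 171429949644 - 185863 = 171429763781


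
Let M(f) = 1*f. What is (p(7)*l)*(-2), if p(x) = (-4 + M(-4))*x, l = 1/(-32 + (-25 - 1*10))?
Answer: -112/67 ≈ -1.6716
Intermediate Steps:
M(f) = f
l = -1/67 (l = 1/(-32 + (-25 - 10)) = 1/(-32 - 35) = 1/(-67) = -1/67 ≈ -0.014925)
p(x) = -8*x (p(x) = (-4 - 4)*x = -8*x)
(p(7)*l)*(-2) = (-8*7*(-1/67))*(-2) = -56*(-1/67)*(-2) = (56/67)*(-2) = -112/67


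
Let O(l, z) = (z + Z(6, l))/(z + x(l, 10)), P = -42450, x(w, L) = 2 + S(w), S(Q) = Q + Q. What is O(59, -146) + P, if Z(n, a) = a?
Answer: -1103613/26 ≈ -42447.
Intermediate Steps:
S(Q) = 2*Q
x(w, L) = 2 + 2*w
O(l, z) = (l + z)/(2 + z + 2*l) (O(l, z) = (z + l)/(z + (2 + 2*l)) = (l + z)/(2 + z + 2*l))
O(59, -146) + P = (59 - 146)/(2 - 146 + 2*59) - 42450 = -87/(2 - 146 + 118) - 42450 = -87/(-26) - 42450 = -1/26*(-87) - 42450 = 87/26 - 42450 = -1103613/26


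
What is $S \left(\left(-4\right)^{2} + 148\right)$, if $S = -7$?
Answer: $-1148$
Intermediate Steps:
$S \left(\left(-4\right)^{2} + 148\right) = - 7 \left(\left(-4\right)^{2} + 148\right) = - 7 \left(16 + 148\right) = \left(-7\right) 164 = -1148$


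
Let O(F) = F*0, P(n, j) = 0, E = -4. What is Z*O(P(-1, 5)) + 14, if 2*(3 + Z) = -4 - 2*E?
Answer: 14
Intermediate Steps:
O(F) = 0
Z = -1 (Z = -3 + (-4 - 2*(-4))/2 = -3 + (-4 + 8)/2 = -3 + (½)*4 = -3 + 2 = -1)
Z*O(P(-1, 5)) + 14 = -1*0 + 14 = 0 + 14 = 14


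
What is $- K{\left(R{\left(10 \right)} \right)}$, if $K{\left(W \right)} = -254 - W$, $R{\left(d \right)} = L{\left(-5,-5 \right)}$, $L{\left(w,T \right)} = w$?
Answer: $249$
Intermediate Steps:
$R{\left(d \right)} = -5$
$- K{\left(R{\left(10 \right)} \right)} = - (-254 - -5) = - (-254 + 5) = \left(-1\right) \left(-249\right) = 249$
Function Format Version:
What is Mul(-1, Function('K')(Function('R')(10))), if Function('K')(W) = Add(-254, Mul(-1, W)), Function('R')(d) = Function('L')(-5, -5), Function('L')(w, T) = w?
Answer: 249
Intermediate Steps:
Function('R')(d) = -5
Mul(-1, Function('K')(Function('R')(10))) = Mul(-1, Add(-254, Mul(-1, -5))) = Mul(-1, Add(-254, 5)) = Mul(-1, -249) = 249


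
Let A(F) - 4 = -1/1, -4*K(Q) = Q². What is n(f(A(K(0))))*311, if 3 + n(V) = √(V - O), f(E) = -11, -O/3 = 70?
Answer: -933 + 311*√199 ≈ 3454.2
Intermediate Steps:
O = -210 (O = -3*70 = -210)
K(Q) = -Q²/4
A(F) = 3 (A(F) = 4 - 1/1 = 4 - 1*1 = 4 - 1 = 3)
n(V) = -3 + √(210 + V) (n(V) = -3 + √(V - 1*(-210)) = -3 + √(V + 210) = -3 + √(210 + V))
n(f(A(K(0))))*311 = (-3 + √(210 - 11))*311 = (-3 + √199)*311 = -933 + 311*√199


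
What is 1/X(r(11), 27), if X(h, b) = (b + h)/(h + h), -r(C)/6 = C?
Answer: 44/13 ≈ 3.3846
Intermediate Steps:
r(C) = -6*C
X(h, b) = (b + h)/(2*h) (X(h, b) = (b + h)/((2*h)) = (b + h)*(1/(2*h)) = (b + h)/(2*h))
1/X(r(11), 27) = 1/((27 - 6*11)/(2*((-6*11)))) = 1/((1/2)*(27 - 66)/(-66)) = 1/((1/2)*(-1/66)*(-39)) = 1/(13/44) = 44/13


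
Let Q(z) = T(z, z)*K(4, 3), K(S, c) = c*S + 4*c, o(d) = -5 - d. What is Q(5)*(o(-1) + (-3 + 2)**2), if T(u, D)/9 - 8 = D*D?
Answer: -21384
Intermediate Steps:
T(u, D) = 72 + 9*D**2 (T(u, D) = 72 + 9*(D*D) = 72 + 9*D**2)
K(S, c) = 4*c + S*c (K(S, c) = S*c + 4*c = 4*c + S*c)
Q(z) = 1728 + 216*z**2 (Q(z) = (72 + 9*z**2)*(3*(4 + 4)) = (72 + 9*z**2)*(3*8) = (72 + 9*z**2)*24 = 1728 + 216*z**2)
Q(5)*(o(-1) + (-3 + 2)**2) = (1728 + 216*5**2)*((-5 - 1*(-1)) + (-3 + 2)**2) = (1728 + 216*25)*((-5 + 1) + (-1)**2) = (1728 + 5400)*(-4 + 1) = 7128*(-3) = -21384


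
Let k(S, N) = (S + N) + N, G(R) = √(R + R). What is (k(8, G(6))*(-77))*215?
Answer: -132440 - 66220*√3 ≈ -2.4714e+5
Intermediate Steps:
G(R) = √2*√R (G(R) = √(2*R) = √2*√R)
k(S, N) = S + 2*N (k(S, N) = (N + S) + N = S + 2*N)
(k(8, G(6))*(-77))*215 = ((8 + 2*(√2*√6))*(-77))*215 = ((8 + 2*(2*√3))*(-77))*215 = ((8 + 4*√3)*(-77))*215 = (-616 - 308*√3)*215 = -132440 - 66220*√3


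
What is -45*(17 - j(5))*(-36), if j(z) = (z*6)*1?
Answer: -21060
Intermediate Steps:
j(z) = 6*z (j(z) = (6*z)*1 = 6*z)
-45*(17 - j(5))*(-36) = -45*(17 - 6*5)*(-36) = -45*(17 - 1*30)*(-36) = -45*(17 - 30)*(-36) = -45*(-13)*(-36) = 585*(-36) = -21060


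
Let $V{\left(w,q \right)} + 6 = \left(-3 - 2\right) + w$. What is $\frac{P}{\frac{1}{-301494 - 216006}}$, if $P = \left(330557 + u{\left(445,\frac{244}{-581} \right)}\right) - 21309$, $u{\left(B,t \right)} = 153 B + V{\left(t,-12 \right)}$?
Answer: $- \frac{113448336165000}{581} \approx -1.9526 \cdot 10^{11}$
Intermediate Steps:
$V{\left(w,q \right)} = -11 + w$ ($V{\left(w,q \right)} = -6 + \left(\left(-3 - 2\right) + w\right) = -6 + \left(-5 + w\right) = -11 + w$)
$u{\left(B,t \right)} = -11 + t + 153 B$ ($u{\left(B,t \right)} = 153 B + \left(-11 + t\right) = -11 + t + 153 B$)
$P = \frac{219223838}{581}$ ($P = \left(330557 + \left(-11 + \frac{244}{-581} + 153 \cdot 445\right)\right) - 21309 = \left(330557 + \left(-11 + 244 \left(- \frac{1}{581}\right) + 68085\right)\right) - 21309 = \left(330557 - - \frac{39550750}{581}\right) - 21309 = \left(330557 + \frac{39550750}{581}\right) - 21309 = \frac{231604367}{581} - 21309 = \frac{219223838}{581} \approx 3.7732 \cdot 10^{5}$)
$\frac{P}{\frac{1}{-301494 - 216006}} = \frac{219223838}{581 \frac{1}{-301494 - 216006}} = \frac{219223838}{581 \frac{1}{-517500}} = \frac{219223838}{581 \left(- \frac{1}{517500}\right)} = \frac{219223838}{581} \left(-517500\right) = - \frac{113448336165000}{581}$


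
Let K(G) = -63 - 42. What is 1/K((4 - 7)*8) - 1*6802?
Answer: -714211/105 ≈ -6802.0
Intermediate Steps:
K(G) = -105
1/K((4 - 7)*8) - 1*6802 = 1/(-105) - 1*6802 = -1/105 - 6802 = -714211/105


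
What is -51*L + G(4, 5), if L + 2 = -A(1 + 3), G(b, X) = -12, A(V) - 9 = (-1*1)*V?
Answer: 345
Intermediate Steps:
A(V) = 9 - V (A(V) = 9 + (-1*1)*V = 9 - V)
L = -7 (L = -2 - (9 - (1 + 3)) = -2 - (9 - 1*4) = -2 - (9 - 4) = -2 - 1*5 = -2 - 5 = -7)
-51*L + G(4, 5) = -51*(-7) - 12 = 357 - 12 = 345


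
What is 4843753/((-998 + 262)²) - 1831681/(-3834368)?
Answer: 38212784715/4056761344 ≈ 9.4195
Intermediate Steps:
4843753/((-998 + 262)²) - 1831681/(-3834368) = 4843753/((-736)²) - 1831681*(-1/3834368) = 4843753/541696 + 1831681/3834368 = 38212784715/4056761344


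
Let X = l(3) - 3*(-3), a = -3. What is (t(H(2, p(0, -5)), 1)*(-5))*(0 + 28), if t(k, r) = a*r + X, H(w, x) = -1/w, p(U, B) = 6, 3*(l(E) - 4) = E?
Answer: -1540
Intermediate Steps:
l(E) = 4 + E/3
X = 14 (X = (4 + (⅓)*3) - 3*(-3) = (4 + 1) + 9 = 5 + 9 = 14)
t(k, r) = 14 - 3*r (t(k, r) = -3*r + 14 = 14 - 3*r)
(t(H(2, p(0, -5)), 1)*(-5))*(0 + 28) = ((14 - 3*1)*(-5))*(0 + 28) = ((14 - 3)*(-5))*28 = (11*(-5))*28 = -55*28 = -1540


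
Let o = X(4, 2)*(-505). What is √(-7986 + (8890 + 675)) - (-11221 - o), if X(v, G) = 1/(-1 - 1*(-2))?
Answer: 10716 + √1579 ≈ 10756.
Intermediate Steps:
X(v, G) = 1 (X(v, G) = 1/(-1 + 2) = 1/1 = 1)
o = -505 (o = 1*(-505) = -505)
√(-7986 + (8890 + 675)) - (-11221 - o) = √(-7986 + (8890 + 675)) - (-11221 - 1*(-505)) = √(-7986 + 9565) - (-11221 + 505) = √1579 - 1*(-10716) = √1579 + 10716 = 10716 + √1579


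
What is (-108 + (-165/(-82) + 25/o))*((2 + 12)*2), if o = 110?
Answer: -1335544/451 ≈ -2961.3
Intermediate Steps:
(-108 + (-165/(-82) + 25/o))*((2 + 12)*2) = (-108 + (-165/(-82) + 25/110))*((2 + 12)*2) = (-108 + (-165*(-1/82) + 25*(1/110)))*(14*2) = (-108 + (165/82 + 5/22))*28 = (-108 + 1010/451)*28 = -47698/451*28 = -1335544/451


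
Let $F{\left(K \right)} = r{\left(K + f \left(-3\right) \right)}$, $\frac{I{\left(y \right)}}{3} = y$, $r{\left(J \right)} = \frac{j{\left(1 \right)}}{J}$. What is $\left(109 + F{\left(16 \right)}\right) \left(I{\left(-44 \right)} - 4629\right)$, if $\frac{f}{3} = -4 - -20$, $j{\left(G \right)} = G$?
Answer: $- \frac{66420711}{128} \approx -5.1891 \cdot 10^{5}$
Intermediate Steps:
$f = 48$ ($f = 3 \left(-4 - -20\right) = 3 \left(-4 + 20\right) = 3 \cdot 16 = 48$)
$r{\left(J \right)} = \frac{1}{J}$ ($r{\left(J \right)} = 1 \frac{1}{J} = \frac{1}{J}$)
$I{\left(y \right)} = 3 y$
$F{\left(K \right)} = \frac{1}{-144 + K}$ ($F{\left(K \right)} = \frac{1}{K + 48 \left(-3\right)} = \frac{1}{K - 144} = \frac{1}{-144 + K}$)
$\left(109 + F{\left(16 \right)}\right) \left(I{\left(-44 \right)} - 4629\right) = \left(109 + \frac{1}{-144 + 16}\right) \left(3 \left(-44\right) - 4629\right) = \left(109 + \frac{1}{-128}\right) \left(-132 - 4629\right) = \left(109 - \frac{1}{128}\right) \left(-4761\right) = \frac{13951}{128} \left(-4761\right) = - \frac{66420711}{128}$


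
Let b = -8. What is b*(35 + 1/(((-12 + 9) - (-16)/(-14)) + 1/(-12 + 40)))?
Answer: -31976/115 ≈ -278.05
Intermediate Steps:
b*(35 + 1/(((-12 + 9) - (-16)/(-14)) + 1/(-12 + 40))) = -8*(35 + 1/(((-12 + 9) - (-16)/(-14)) + 1/(-12 + 40))) = -8*(35 + 1/((-3 - (-16)*(-1)/14) + 1/28)) = -8*(35 + 1/((-3 - 1*8/7) + 1/28)) = -8*(35 + 1/((-3 - 8/7) + 1/28)) = -8*(35 + 1/(-29/7 + 1/28)) = -8*(35 + 1/(-115/28)) = -8*(35 - 28/115) = -8*3997/115 = -31976/115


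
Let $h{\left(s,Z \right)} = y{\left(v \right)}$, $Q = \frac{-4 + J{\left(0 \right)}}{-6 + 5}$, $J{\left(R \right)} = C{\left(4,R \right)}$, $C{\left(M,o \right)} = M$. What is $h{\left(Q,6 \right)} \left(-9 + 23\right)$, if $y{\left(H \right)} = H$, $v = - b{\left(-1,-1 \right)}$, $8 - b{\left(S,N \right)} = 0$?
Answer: $-112$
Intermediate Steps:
$b{\left(S,N \right)} = 8$ ($b{\left(S,N \right)} = 8 - 0 = 8 + 0 = 8$)
$J{\left(R \right)} = 4$
$Q = 0$ ($Q = \frac{-4 + 4}{-6 + 5} = \frac{0}{-1} = 0 \left(-1\right) = 0$)
$v = -8$ ($v = \left(-1\right) 8 = -8$)
$h{\left(s,Z \right)} = -8$
$h{\left(Q,6 \right)} \left(-9 + 23\right) = - 8 \left(-9 + 23\right) = \left(-8\right) 14 = -112$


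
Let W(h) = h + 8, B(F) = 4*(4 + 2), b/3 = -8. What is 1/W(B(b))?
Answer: 1/32 ≈ 0.031250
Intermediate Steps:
b = -24 (b = 3*(-8) = -24)
B(F) = 24 (B(F) = 4*6 = 24)
W(h) = 8 + h
1/W(B(b)) = 1/(8 + 24) = 1/32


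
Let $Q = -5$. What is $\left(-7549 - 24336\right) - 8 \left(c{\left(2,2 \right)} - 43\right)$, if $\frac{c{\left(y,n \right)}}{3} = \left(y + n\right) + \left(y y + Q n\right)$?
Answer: $-31493$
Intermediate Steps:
$c{\left(y,n \right)} = - 12 n + 3 y + 3 y^{2}$ ($c{\left(y,n \right)} = 3 \left(\left(y + n\right) - \left(5 n - y y\right)\right) = 3 \left(\left(n + y\right) - \left(- y^{2} + 5 n\right)\right) = 3 \left(y + y^{2} - 4 n\right) = - 12 n + 3 y + 3 y^{2}$)
$\left(-7549 - 24336\right) - 8 \left(c{\left(2,2 \right)} - 43\right) = \left(-7549 - 24336\right) - 8 \left(\left(\left(-12\right) 2 + 3 \cdot 2 + 3 \cdot 2^{2}\right) - 43\right) = -31885 - 8 \left(\left(-24 + 6 + 3 \cdot 4\right) - 43\right) = -31885 - 8 \left(\left(-24 + 6 + 12\right) - 43\right) = -31885 - 8 \left(-6 - 43\right) = -31885 - -392 = -31885 + 392 = -31493$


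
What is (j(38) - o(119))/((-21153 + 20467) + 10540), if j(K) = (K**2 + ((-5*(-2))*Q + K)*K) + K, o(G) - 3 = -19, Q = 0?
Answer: 1471/4927 ≈ 0.29856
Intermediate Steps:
o(G) = -16 (o(G) = 3 - 19 = -16)
j(K) = K + 2*K**2 (j(K) = (K**2 + (-5*(-2)*0 + K)*K) + K = (K**2 + (10*0 + K)*K) + K = (K**2 + (0 + K)*K) + K = (K**2 + K*K) + K = (K**2 + K**2) + K = 2*K**2 + K = K + 2*K**2)
(j(38) - o(119))/((-21153 + 20467) + 10540) = (38*(1 + 2*38) - 1*(-16))/((-21153 + 20467) + 10540) = (38*(1 + 76) + 16)/(-686 + 10540) = (38*77 + 16)/9854 = (2926 + 16)*(1/9854) = 2942*(1/9854) = 1471/4927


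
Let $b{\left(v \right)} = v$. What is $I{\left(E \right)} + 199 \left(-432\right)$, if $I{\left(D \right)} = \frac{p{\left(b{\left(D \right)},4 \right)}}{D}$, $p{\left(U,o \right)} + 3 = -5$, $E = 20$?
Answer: $- \frac{429842}{5} \approx -85968.0$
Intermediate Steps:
$p{\left(U,o \right)} = -8$ ($p{\left(U,o \right)} = -3 - 5 = -8$)
$I{\left(D \right)} = - \frac{8}{D}$
$I{\left(E \right)} + 199 \left(-432\right) = - \frac{8}{20} + 199 \left(-432\right) = \left(-8\right) \frac{1}{20} - 85968 = - \frac{2}{5} - 85968 = - \frac{429842}{5}$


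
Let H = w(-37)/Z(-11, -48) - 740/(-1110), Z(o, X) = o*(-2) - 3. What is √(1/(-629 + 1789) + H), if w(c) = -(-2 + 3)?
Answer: √672060210/33060 ≈ 0.78415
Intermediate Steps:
Z(o, X) = -3 - 2*o (Z(o, X) = -2*o - 3 = -3 - 2*o)
w(c) = -1 (w(c) = -1*1 = -1)
H = 35/57 (H = -1/(-3 - 2*(-11)) - 740/(-1110) = -1/(-3 + 22) - 740*(-1/1110) = -1/19 + ⅔ = 35/57 ≈ 0.61403)
√(1/(-629 + 1789) + H) = √(1/(-629 + 1789) + 35/57) = √(1/1160 + 35/57) = √(40657/66120) = √672060210/33060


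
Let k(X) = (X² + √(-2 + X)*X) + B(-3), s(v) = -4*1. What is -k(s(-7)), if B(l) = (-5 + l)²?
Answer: -80 + 4*I*√6 ≈ -80.0 + 9.798*I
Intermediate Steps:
s(v) = -4
k(X) = 64 + X² + X*√(-2 + X) (k(X) = (X² + √(-2 + X)*X) + (-5 - 3)² = (X² + X*√(-2 + X)) + (-8)² = (X² + X*√(-2 + X)) + 64 = 64 + X² + X*√(-2 + X))
-k(s(-7)) = -(64 + (-4)² - 4*√(-2 - 4)) = -(64 + 16 - 4*I*√6) = -(80 - 4*I*√6) = -80 + 4*I*√6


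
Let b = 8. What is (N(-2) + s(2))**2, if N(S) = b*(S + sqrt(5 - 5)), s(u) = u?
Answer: 196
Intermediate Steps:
N(S) = 8*S (N(S) = 8*(S + sqrt(5 - 5)) = 8*(S + sqrt(0)) = 8*(S + 0) = 8*S)
(N(-2) + s(2))**2 = (8*(-2) + 2)**2 = (-16 + 2)**2 = (-14)**2 = 196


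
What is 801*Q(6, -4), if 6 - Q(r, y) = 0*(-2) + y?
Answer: 8010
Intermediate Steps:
Q(r, y) = 6 - y (Q(r, y) = 6 - (0*(-2) + y) = 6 - (0 + y) = 6 - y)
801*Q(6, -4) = 801*(6 - 1*(-4)) = 801*(6 + 4) = 801*10 = 8010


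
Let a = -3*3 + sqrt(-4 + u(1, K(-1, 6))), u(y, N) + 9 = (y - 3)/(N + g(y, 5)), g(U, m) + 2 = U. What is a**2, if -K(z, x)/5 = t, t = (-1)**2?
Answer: (27 - I*sqrt(114))**2/9 ≈ 68.333 - 64.063*I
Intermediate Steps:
g(U, m) = -2 + U
t = 1
K(z, x) = -5 (K(z, x) = -5*1 = -5)
u(y, N) = -9 + (-3 + y)/(-2 + N + y) (u(y, N) = -9 + (y - 3)/(N + (-2 + y)) = -9 + (-3 + y)/(-2 + N + y))
a = -9 + I*sqrt(114)/3 (a = -3*3 + sqrt(-4 + (15 - 9*(-5) - 8*1)/(-2 - 5 + 1)) = -9 + sqrt(-4 + (15 + 45 - 8)/(-6)) = -9 + sqrt(-4 - 1/6*52) = -9 + sqrt(-4 - 26/3) = -9 + sqrt(-38/3) = -9 + I*sqrt(114)/3 ≈ -9.0 + 3.559*I)
a**2 = (-9 + I*sqrt(114)/3)**2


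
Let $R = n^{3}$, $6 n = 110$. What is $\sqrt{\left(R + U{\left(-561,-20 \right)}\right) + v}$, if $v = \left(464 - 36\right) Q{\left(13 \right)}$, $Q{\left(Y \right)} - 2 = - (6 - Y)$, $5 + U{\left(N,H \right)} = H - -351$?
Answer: $\frac{\sqrt{837543}}{9} \approx 101.69$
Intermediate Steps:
$U{\left(N,H \right)} = 346 + H$ ($U{\left(N,H \right)} = -5 + \left(H - -351\right) = -5 + \left(H + 351\right) = -5 + \left(351 + H\right) = 346 + H$)
$n = \frac{55}{3}$ ($n = \frac{1}{6} \cdot 110 = \frac{55}{3} \approx 18.333$)
$R = \frac{166375}{27}$ ($R = \left(\frac{55}{3}\right)^{3} = \frac{166375}{27} \approx 6162.0$)
$Q{\left(Y \right)} = -4 + Y$ ($Q{\left(Y \right)} = 2 - \left(6 - Y\right) = 2 + \left(-6 + Y\right) = -4 + Y$)
$v = 3852$ ($v = \left(464 - 36\right) \left(-4 + 13\right) = 428 \cdot 9 = 3852$)
$\sqrt{\left(R + U{\left(-561,-20 \right)}\right) + v} = \sqrt{\left(\frac{166375}{27} + \left(346 - 20\right)\right) + 3852} = \sqrt{\left(\frac{166375}{27} + 326\right) + 3852} = \sqrt{\frac{175177}{27} + 3852} = \sqrt{\frac{279181}{27}} = \frac{\sqrt{837543}}{9}$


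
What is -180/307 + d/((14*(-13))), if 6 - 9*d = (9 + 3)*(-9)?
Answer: -54973/83811 ≈ -0.65592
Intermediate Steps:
d = 38/3 (d = ⅔ - (9 + 3)*(-9)/9 = ⅔ - 4*(-9)/3 = ⅔ - ⅑*(-108) = ⅔ + 12 = 38/3 ≈ 12.667)
-180/307 + d/((14*(-13))) = -180/307 + 38/(3*((14*(-13)))) = -180*1/307 + (38/3)/(-182) = -180/307 + (38/3)*(-1/182) = -180/307 - 19/273 = -54973/83811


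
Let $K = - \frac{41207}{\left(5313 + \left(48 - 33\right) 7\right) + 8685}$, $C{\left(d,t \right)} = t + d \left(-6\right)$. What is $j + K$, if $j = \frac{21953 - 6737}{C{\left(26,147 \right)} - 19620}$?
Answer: $- \frac{37905313}{10252881} \approx -3.697$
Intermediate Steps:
$C{\left(d,t \right)} = t - 6 d$
$K = - \frac{41207}{14103}$ ($K = - \frac{41207}{\left(5313 + 15 \cdot 7\right) + 8685} = - \frac{41207}{\left(5313 + 105\right) + 8685} = - \frac{41207}{5418 + 8685} = - \frac{41207}{14103} \approx -2.9219$)
$j = - \frac{5072}{6543}$ ($j = \frac{21953 - 6737}{\left(147 - 156\right) - 19620} = \frac{15216}{\left(147 - 156\right) - 19620} = \frac{15216}{-9 - 19620} = \frac{15216}{-19629} = 15216 \left(- \frac{1}{19629}\right) = - \frac{5072}{6543} \approx -0.77518$)
$j + K = - \frac{5072}{6543} - \frac{41207}{14103} = - \frac{37905313}{10252881}$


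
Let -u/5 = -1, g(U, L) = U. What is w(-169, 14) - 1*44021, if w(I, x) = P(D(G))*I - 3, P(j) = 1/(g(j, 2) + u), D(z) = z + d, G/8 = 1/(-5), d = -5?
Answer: -351347/8 ≈ -43918.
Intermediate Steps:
u = 5 (u = -5*(-1) = 5)
G = -8/5 (G = 8/(-5) = 8*(-⅕) = -8/5 ≈ -1.6000)
D(z) = -5 + z (D(z) = z - 5 = -5 + z)
P(j) = 1/(5 + j) (P(j) = 1/(j + 5) = 1/(5 + j))
w(I, x) = -3 - 5*I/8 (w(I, x) = I/(5 + (-5 - 8/5)) - 3 = I/(5 - 33/5) - 3 = I/(-8/5) - 3 = -5*I/8 - 3 = -3 - 5*I/8)
w(-169, 14) - 1*44021 = (-3 - 5/8*(-169)) - 1*44021 = (-3 + 845/8) - 44021 = 821/8 - 44021 = -351347/8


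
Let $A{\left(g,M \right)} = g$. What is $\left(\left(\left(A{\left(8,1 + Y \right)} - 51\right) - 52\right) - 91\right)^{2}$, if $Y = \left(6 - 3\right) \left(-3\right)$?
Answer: $34596$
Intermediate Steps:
$Y = -9$ ($Y = 3 \left(-3\right) = -9$)
$\left(\left(\left(A{\left(8,1 + Y \right)} - 51\right) - 52\right) - 91\right)^{2} = \left(\left(\left(8 - 51\right) - 52\right) - 91\right)^{2} = \left(\left(-43 - 52\right) - 91\right)^{2} = \left(-95 - 91\right)^{2} = \left(-186\right)^{2} = 34596$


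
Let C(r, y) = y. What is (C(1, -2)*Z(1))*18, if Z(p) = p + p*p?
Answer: -72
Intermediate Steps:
Z(p) = p + p**2
(C(1, -2)*Z(1))*18 = -2*(1 + 1)*18 = -2*2*18 = -4*18 = -72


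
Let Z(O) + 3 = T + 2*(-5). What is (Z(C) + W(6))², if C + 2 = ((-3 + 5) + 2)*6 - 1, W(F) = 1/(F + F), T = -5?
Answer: 46225/144 ≈ 321.01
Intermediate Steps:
W(F) = 1/(2*F)
C = 21 (C = -2 + (((-3 + 5) + 2)*6 - 1) = -2 + ((2 + 2)*6 - 1) = -2 + (4*6 - 1) = -2 + (24 - 1) = -2 + 23 = 21)
Z(O) = -18 (Z(O) = -3 + (-5 + 2*(-5)) = -3 + (-5 - 10) = -3 - 15 = -18)
(Z(C) + W(6))² = (-18 + (½)/6)² = (-18 + (½)*(⅙))² = (-18 + 1/12)² = (-215/12)² = 46225/144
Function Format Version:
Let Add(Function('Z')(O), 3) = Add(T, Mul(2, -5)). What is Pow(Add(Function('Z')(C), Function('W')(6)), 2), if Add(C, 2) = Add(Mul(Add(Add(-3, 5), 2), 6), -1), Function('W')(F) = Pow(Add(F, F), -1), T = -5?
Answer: Rational(46225, 144) ≈ 321.01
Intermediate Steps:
Function('W')(F) = Mul(Rational(1, 2), Pow(F, -1)) (Function('W')(F) = Pow(Mul(2, F), -1) = Mul(Rational(1, 2), Pow(F, -1)))
C = 21 (C = Add(-2, Add(Mul(Add(Add(-3, 5), 2), 6), -1)) = Add(-2, Add(Mul(Add(2, 2), 6), -1)) = Add(-2, Add(Mul(4, 6), -1)) = Add(-2, Add(24, -1)) = Add(-2, 23) = 21)
Function('Z')(O) = -18 (Function('Z')(O) = Add(-3, Add(-5, Mul(2, -5))) = Add(-3, Add(-5, -10)) = Add(-3, -15) = -18)
Pow(Add(Function('Z')(C), Function('W')(6)), 2) = Pow(Add(-18, Mul(Rational(1, 2), Pow(6, -1))), 2) = Pow(Add(-18, Mul(Rational(1, 2), Rational(1, 6))), 2) = Pow(Add(-18, Rational(1, 12)), 2) = Pow(Rational(-215, 12), 2) = Rational(46225, 144)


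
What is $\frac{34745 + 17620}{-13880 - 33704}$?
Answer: $- \frac{52365}{47584} \approx -1.1005$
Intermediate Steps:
$\frac{34745 + 17620}{-13880 - 33704} = \frac{52365}{-47584} = 52365 \left(- \frac{1}{47584}\right) = - \frac{52365}{47584}$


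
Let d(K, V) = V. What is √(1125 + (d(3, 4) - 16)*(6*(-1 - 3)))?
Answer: 3*√157 ≈ 37.590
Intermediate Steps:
√(1125 + (d(3, 4) - 16)*(6*(-1 - 3))) = √(1125 + (4 - 16)*(6*(-1 - 3))) = √(1125 - 72*(-4)) = √(1125 - 12*(-24)) = √(1125 + 288) = √1413 = 3*√157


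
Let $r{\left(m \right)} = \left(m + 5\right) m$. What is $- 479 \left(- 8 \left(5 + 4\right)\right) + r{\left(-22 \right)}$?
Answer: $34862$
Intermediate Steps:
$r{\left(m \right)} = m \left(5 + m\right)$ ($r{\left(m \right)} = \left(5 + m\right) m = m \left(5 + m\right)$)
$- 479 \left(- 8 \left(5 + 4\right)\right) + r{\left(-22 \right)} = - 479 \left(- 8 \left(5 + 4\right)\right) - 22 \left(5 - 22\right) = - 479 \left(\left(-8\right) 9\right) - -374 = \left(-479\right) \left(-72\right) + 374 = 34488 + 374 = 34862$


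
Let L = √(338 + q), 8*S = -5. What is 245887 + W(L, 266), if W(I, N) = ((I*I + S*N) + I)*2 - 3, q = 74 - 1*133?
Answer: 492219/2 + 6*√31 ≈ 2.4614e+5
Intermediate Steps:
S = -5/8 (S = (⅛)*(-5) = -5/8 ≈ -0.62500)
q = -59 (q = 74 - 133 = -59)
L = 3*√31 (L = √(338 - 59) = √279 = 3*√31 ≈ 16.703)
W(I, N) = -3 + 2*I + 2*I² - 5*N/4 (W(I, N) = ((I*I - 5*N/8) + I)*2 - 3 = ((I² - 5*N/8) + I)*2 - 3 = (I + I² - 5*N/8)*2 - 3 = (2*I + 2*I² - 5*N/4) - 3 = -3 + 2*I + 2*I² - 5*N/4)
245887 + W(L, 266) = 245887 + (-3 + 2*(3*√31) + 2*(3*√31)² - 5/4*266) = 245887 + (-3 + 6*√31 + 2*279 - 665/2) = 245887 + (-3 + 6*√31 + 558 - 665/2) = 245887 + (445/2 + 6*√31) = 492219/2 + 6*√31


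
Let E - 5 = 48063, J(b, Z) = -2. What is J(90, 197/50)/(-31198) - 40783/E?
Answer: -636125949/749812732 ≈ -0.84838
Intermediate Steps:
E = 48068 (E = 5 + 48063 = 48068)
J(90, 197/50)/(-31198) - 40783/E = -2/(-31198) - 40783/48068 = -2*(-1/31198) - 40783*1/48068 = 1/15599 - 40783/48068 = -636125949/749812732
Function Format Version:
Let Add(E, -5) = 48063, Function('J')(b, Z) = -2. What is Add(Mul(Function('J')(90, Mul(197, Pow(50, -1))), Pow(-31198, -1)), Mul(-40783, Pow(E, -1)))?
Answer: Rational(-636125949, 749812732) ≈ -0.84838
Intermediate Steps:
E = 48068 (E = Add(5, 48063) = 48068)
Add(Mul(Function('J')(90, Mul(197, Pow(50, -1))), Pow(-31198, -1)), Mul(-40783, Pow(E, -1))) = Add(Mul(-2, Pow(-31198, -1)), Mul(-40783, Pow(48068, -1))) = Add(Mul(-2, Rational(-1, 31198)), Mul(-40783, Rational(1, 48068))) = Add(Rational(1, 15599), Rational(-40783, 48068)) = Rational(-636125949, 749812732)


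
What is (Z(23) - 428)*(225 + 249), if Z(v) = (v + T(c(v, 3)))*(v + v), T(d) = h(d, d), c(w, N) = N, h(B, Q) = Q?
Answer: 364032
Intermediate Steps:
T(d) = d
Z(v) = 2*v*(3 + v) (Z(v) = (v + 3)*(v + v) = (3 + v)*(2*v) = 2*v*(3 + v))
(Z(23) - 428)*(225 + 249) = (2*23*(3 + 23) - 428)*(225 + 249) = (2*23*26 - 428)*474 = (1196 - 428)*474 = 768*474 = 364032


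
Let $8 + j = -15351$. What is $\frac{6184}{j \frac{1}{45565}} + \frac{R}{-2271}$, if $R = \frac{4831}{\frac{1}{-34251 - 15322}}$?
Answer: $\frac{3038374673357}{34880289} \approx 87109.0$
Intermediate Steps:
$j = -15359$ ($j = -8 - 15351 = -15359$)
$R = -239487163$ ($R = \frac{4831}{\frac{1}{-49573}} = \frac{4831}{- \frac{1}{49573}} = 4831 \left(-49573\right) = -239487163$)
$\frac{6184}{j \frac{1}{45565}} + \frac{R}{-2271} = \frac{6184}{\left(-15359\right) \frac{1}{45565}} - \frac{239487163}{-2271} = \frac{6184}{\left(-15359\right) \frac{1}{45565}} - - \frac{239487163}{2271} = \frac{6184}{- \frac{15359}{45565}} + \frac{239487163}{2271} = 6184 \left(- \frac{45565}{15359}\right) + \frac{239487163}{2271} = - \frac{281773960}{15359} + \frac{239487163}{2271} = \frac{3038374673357}{34880289}$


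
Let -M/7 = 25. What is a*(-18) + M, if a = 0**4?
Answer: -175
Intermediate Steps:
M = -175 (M = -7*25 = -175)
a = 0
a*(-18) + M = 0*(-18) - 175 = 0 - 175 = -175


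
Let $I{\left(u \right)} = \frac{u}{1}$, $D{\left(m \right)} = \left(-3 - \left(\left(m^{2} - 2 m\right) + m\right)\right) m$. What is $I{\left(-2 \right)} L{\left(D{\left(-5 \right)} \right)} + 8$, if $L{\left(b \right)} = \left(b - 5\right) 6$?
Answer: $-1912$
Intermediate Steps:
$D{\left(m \right)} = m \left(-3 + m - m^{2}\right)$ ($D{\left(m \right)} = \left(-3 - \left(m^{2} - m\right)\right) m = \left(-3 + m - m^{2}\right) m = m \left(-3 + m - m^{2}\right)$)
$I{\left(u \right)} = u$ ($I{\left(u \right)} = u 1 = u$)
$L{\left(b \right)} = -30 + 6 b$ ($L{\left(b \right)} = \left(-5 + b\right) 6 = -30 + 6 b$)
$I{\left(-2 \right)} L{\left(D{\left(-5 \right)} \right)} + 8 = - 2 \left(-30 + 6 \left(- 5 \left(-3 - 5 - \left(-5\right)^{2}\right)\right)\right) + 8 = - 2 \left(-30 + 6 \left(- 5 \left(-3 - 5 - 25\right)\right)\right) + 8 = - 2 \left(-30 + 6 \left(\left(-5\right) \left(-33\right)\right)\right) + 8 = - 2 \left(-30 + 6 \cdot 165\right) + 8 = - 2 \left(-30 + 990\right) + 8 = \left(-2\right) 960 + 8 = -1920 + 8 = -1912$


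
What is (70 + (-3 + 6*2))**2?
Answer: 6241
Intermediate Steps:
(70 + (-3 + 6*2))**2 = (70 + (-3 + 12))**2 = (70 + 9)**2 = 79**2 = 6241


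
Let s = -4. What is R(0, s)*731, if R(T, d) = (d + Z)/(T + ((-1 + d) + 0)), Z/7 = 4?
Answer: -17544/5 ≈ -3508.8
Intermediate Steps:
Z = 28 (Z = 7*4 = 28)
R(T, d) = (28 + d)/(-1 + T + d) (R(T, d) = (d + 28)/(T + ((-1 + d) + 0)) = (28 + d)/(T + (-1 + d)) = (28 + d)/(-1 + T + d))
R(0, s)*731 = ((28 - 4)/(-1 + 0 - 4))*731 = (24/(-5))*731 = -⅕*24*731 = -24/5*731 = -17544/5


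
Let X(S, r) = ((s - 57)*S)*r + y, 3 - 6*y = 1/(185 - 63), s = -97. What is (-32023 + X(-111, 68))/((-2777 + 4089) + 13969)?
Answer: 827430473/11185692 ≈ 73.972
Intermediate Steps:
y = 365/732 (y = ½ - 1/(6*(185 - 63)) = ½ - ⅙/122 = ½ - ⅙*1/122 = ½ - 1/732 = 365/732 ≈ 0.49863)
X(S, r) = 365/732 - 154*S*r (X(S, r) = ((-97 - 57)*S)*r + 365/732 = (-154*S)*r + 365/732 = -154*S*r + 365/732 = 365/732 - 154*S*r)
(-32023 + X(-111, 68))/((-2777 + 4089) + 13969) = (-32023 + (365/732 - 154*(-111)*68))/((-2777 + 4089) + 13969) = (-32023 + (365/732 + 1162392))/(1312 + 13969) = (-32023 + 850871309/732)/15281 = (827430473/732)*(1/15281) = 827430473/11185692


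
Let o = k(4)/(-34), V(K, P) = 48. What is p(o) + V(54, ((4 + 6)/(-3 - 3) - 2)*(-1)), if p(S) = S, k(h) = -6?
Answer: 819/17 ≈ 48.176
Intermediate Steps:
o = 3/17 (o = -6/(-34) = -6*(-1/34) = 3/17 ≈ 0.17647)
p(o) + V(54, ((4 + 6)/(-3 - 3) - 2)*(-1)) = 3/17 + 48 = 819/17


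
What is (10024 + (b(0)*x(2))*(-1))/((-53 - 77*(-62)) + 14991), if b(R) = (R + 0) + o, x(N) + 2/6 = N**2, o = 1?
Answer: 30061/59136 ≈ 0.50834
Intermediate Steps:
x(N) = -1/3 + N**2
b(R) = 1 + R (b(R) = (R + 0) + 1 = R + 1 = 1 + R)
(10024 + (b(0)*x(2))*(-1))/((-53 - 77*(-62)) + 14991) = (10024 + ((1 + 0)*(-1/3 + 2**2))*(-1))/((-53 - 77*(-62)) + 14991) = (10024 + (1*(-1/3 + 4))*(-1))/((-53 + 4774) + 14991) = (10024 + (1*(11/3))*(-1))/(4721 + 14991) = (10024 + (11/3)*(-1))/19712 = (10024 - 11/3)*(1/19712) = (30061/3)*(1/19712) = 30061/59136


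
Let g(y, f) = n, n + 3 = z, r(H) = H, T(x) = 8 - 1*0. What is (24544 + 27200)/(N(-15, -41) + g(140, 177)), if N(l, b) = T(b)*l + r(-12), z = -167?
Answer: -25872/151 ≈ -171.34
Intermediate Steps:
T(x) = 8 (T(x) = 8 + 0 = 8)
n = -170 (n = -3 - 167 = -170)
g(y, f) = -170
N(l, b) = -12 + 8*l (N(l, b) = 8*l - 12 = -12 + 8*l)
(24544 + 27200)/(N(-15, -41) + g(140, 177)) = (24544 + 27200)/((-12 + 8*(-15)) - 170) = 51744/((-12 - 120) - 170) = 51744/(-132 - 170) = 51744/(-302) = 51744*(-1/302) = -25872/151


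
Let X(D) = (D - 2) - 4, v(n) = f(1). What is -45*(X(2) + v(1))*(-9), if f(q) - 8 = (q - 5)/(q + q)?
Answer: 810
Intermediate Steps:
f(q) = 8 + (-5 + q)/(2*q) (f(q) = 8 + (q - 5)/(q + q) = 8 + (-5 + q)/((2*q)) = 8 + (-5 + q)*(1/(2*q)) = 8 + (-5 + q)/(2*q))
v(n) = 6 (v(n) = (½)*(-5 + 17*1)/1 = (½)*1*(-5 + 17) = (½)*1*12 = 6)
X(D) = -6 + D (X(D) = (-2 + D) - 4 = -6 + D)
-45*(X(2) + v(1))*(-9) = -45*((-6 + 2) + 6)*(-9) = -45*(-4 + 6)*(-9) = -90*(-9) = -45*(-18) = 810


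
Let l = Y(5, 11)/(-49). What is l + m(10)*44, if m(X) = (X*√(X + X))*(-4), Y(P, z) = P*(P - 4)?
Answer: -5/49 - 3520*√5 ≈ -7871.1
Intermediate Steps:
Y(P, z) = P*(-4 + P)
l = -5/49 (l = (5*(-4 + 5))/(-49) = (5*1)*(-1/49) = 5*(-1/49) = -5/49 ≈ -0.10204)
m(X) = -4*√2*X^(3/2) (m(X) = (X*√(2*X))*(-4) = (X*(√2*√X))*(-4) = (√2*X^(3/2))*(-4) = -4*√2*X^(3/2))
l + m(10)*44 = -5/49 - 4*√2*10^(3/2)*44 = -5/49 - 4*√2*10*√10*44 = -5/49 - 80*√5*44 = -5/49 - 3520*√5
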